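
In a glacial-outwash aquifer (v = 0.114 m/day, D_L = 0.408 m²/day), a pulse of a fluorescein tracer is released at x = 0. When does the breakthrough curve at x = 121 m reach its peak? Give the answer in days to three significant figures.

For the 1D instantaneous-source solution, setting ∂C/∂t = 0 at fixed x gives v²t² + 2Dt − x² = 0, so t = (√(D² + v²x²) − D)/v².
√(D² + v²x²) = √(0.408² + 0.114² × 121²) = 13.80; v² = 0.012996.
t = (13.80 − 0.408)/0.012996 = 1030 days (vs. the pure-advection estimate x/v = 1060 d).

1030 days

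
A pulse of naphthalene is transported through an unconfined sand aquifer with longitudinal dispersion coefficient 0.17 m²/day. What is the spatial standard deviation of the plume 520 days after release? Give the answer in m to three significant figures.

Dispersive spreading gives a Gaussian with σ² = 2Dt; advection only shifts the center.
σ = √(2 × 0.17 × 520) = 13.3 m.

13.3 m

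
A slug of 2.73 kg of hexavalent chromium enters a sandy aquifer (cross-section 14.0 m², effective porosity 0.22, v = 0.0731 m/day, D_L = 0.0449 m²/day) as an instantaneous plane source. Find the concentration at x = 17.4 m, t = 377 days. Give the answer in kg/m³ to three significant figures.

For an instantaneous plane source, C(x,t) = M/(n_e·A·√(4πDt)) · exp(−(x−vt)²/(4Dt)), with n_e·A the pore (flow) area.
Plume center vt = 0.0731 × 377 = 27.5587 m, so the well at 17.4 m is 10.1587 m upgradient of the peak.
√(4πDt) = 14.58 m, giving peak height M/(n_e·A·√(4πDt)) = 2.73/(0.22 × 14.0 × 14.58) = 0.06079 kg/m³.
(x−vt)²/(4Dt) = (-10.1587)²/(4 × 0.0449 × 377) = 1.524; exp(−1.524) = 0.2178.
C = 0.06079 × 0.2178 = 0.0132 kg/m³.

0.0132 kg/m³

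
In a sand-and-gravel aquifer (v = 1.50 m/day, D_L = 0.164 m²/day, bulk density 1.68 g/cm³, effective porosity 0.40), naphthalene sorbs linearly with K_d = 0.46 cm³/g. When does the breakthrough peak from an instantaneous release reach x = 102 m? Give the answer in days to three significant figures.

Retardation factor R = 1 + ρ_b·K_d/n = 1 + 1.68 × 0.46/0.40 = 2.932.
Sorption retards both mechanisms: v_R = v/R = 0.5116 m/day, D_R = D/R = 0.05593 m²/day.
Peak time from v_R²t² + 2D_R t − x² = 0: t = (√(D_R² + v_R²x²) − D_R)/v_R².
√(D_R² + v_R²x²) = √(0.05593² + 0.5116² × 102²) = 52.18; v_R² = 0.2617.
t = (52.18 − 0.05593)/0.2617 = 199 days.

199 days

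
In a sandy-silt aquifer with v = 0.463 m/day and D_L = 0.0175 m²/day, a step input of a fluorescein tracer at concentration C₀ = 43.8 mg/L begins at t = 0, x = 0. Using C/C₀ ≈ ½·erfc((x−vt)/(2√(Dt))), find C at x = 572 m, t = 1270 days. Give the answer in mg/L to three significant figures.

43.4 mg/L

For a continuous step input, C/C₀ ≈ ½·erfc((x−vt)/(2√(Dt))).
vt = 0.463 × 1270 = 588.01 m and 2√(Dt) = 2√(0.0175 × 1270) = 9.429 m.
Argument (x−vt)/(2√(Dt)) = (572 − 588.01)/9.429 = -1.698; ½·erfc(-1.698) = 0.9918.
C = 43.8 × 0.9918 = 43.4 mg/L.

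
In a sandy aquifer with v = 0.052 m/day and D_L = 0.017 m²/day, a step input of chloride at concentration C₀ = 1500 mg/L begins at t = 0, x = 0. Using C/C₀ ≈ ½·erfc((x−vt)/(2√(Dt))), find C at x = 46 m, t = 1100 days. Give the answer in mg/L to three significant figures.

For a continuous step input, C/C₀ ≈ ½·erfc((x−vt)/(2√(Dt))).
vt = 0.052 × 1100 = 57.2 m and 2√(Dt) = 2√(0.017 × 1100) = 8.649 m.
Argument (x−vt)/(2√(Dt)) = (46 − 57.2)/8.649 = -1.295; ½·erfc(-1.295) = 0.9665.
C = 1500 × 0.9665 = 1450 mg/L.

1450 mg/L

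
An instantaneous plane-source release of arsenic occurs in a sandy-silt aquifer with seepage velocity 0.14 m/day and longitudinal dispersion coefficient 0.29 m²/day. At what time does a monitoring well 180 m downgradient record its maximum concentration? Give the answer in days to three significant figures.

For the 1D instantaneous-source solution, setting ∂C/∂t = 0 at fixed x gives v²t² + 2Dt − x² = 0, so t = (√(D² + v²x²) − D)/v².
√(D² + v²x²) = √(0.29² + 0.14² × 180²) = 25.20; v² = 0.0196.
t = (25.20 − 0.29)/0.0196 = 1270 days (vs. the pure-advection estimate x/v = 1290 d).

1270 days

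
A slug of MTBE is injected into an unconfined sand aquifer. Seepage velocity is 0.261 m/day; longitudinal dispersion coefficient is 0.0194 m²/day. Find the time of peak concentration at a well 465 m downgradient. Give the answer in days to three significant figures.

1780 days

For the 1D instantaneous-source solution, setting ∂C/∂t = 0 at fixed x gives v²t² + 2Dt − x² = 0, so t = (√(D² + v²x²) − D)/v².
√(D² + v²x²) = √(0.0194² + 0.261² × 465²) = 121.4; v² = 0.068121.
t = (121.4 − 0.0194)/0.068121 = 1780 days (vs. the pure-advection estimate x/v = 1780 d).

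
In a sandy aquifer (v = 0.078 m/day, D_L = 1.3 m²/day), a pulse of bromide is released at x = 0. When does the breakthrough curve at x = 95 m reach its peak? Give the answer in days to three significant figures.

1020 days

For the 1D instantaneous-source solution, setting ∂C/∂t = 0 at fixed x gives v²t² + 2Dt − x² = 0, so t = (√(D² + v²x²) − D)/v².
√(D² + v²x²) = √(1.3² + 0.078² × 95²) = 7.523; v² = 0.006084.
t = (7.523 − 1.3)/0.006084 = 1020 days (vs. the pure-advection estimate x/v = 1220 d).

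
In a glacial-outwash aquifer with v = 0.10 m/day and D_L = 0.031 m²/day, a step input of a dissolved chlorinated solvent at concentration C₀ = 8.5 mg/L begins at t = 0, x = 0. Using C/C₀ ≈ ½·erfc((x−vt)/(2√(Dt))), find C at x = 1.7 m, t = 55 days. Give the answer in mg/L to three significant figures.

For a continuous step input, C/C₀ ≈ ½·erfc((x−vt)/(2√(Dt))).
vt = 0.10 × 55 = 5.5 m and 2√(Dt) = 2√(0.031 × 55) = 2.612 m.
Argument (x−vt)/(2√(Dt)) = (1.7 − 5.5)/2.612 = -1.455; ½·erfc(-1.455) = 0.9802.
C = 8.5 × 0.9802 = 8.33 mg/L.

8.33 mg/L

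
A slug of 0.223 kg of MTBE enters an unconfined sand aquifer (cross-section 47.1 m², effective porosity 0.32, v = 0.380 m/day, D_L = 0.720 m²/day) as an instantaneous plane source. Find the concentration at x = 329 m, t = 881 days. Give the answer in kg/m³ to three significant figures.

For an instantaneous plane source, C(x,t) = M/(n_e·A·√(4πDt)) · exp(−(x−vt)²/(4Dt)), with n_e·A the pore (flow) area.
Plume center vt = 0.380 × 881 = 334.78 m, so the well at 329 m is 5.78 m upgradient of the peak.
√(4πDt) = 89.28 m, giving peak height M/(n_e·A·√(4πDt)) = 0.223/(0.32 × 47.1 × 89.28) = 0.0001657 kg/m³.
(x−vt)²/(4Dt) = (-5.78)²/(4 × 0.720 × 881) = 0.01317; exp(−0.01317) = 0.9869.
C = 0.0001657 × 0.9869 = 0.000164 kg/m³.

0.000164 kg/m³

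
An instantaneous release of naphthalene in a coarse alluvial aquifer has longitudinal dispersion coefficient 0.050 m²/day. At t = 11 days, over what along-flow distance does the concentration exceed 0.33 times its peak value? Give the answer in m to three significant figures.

3.12 m

The plume is Gaussian with σ = √(2Dt) = √(2 × 0.050 × 11) = 1.049 m.
C/C_peak = exp(−Δx²/(2σ²)) = 0.33 ⇒ Δx = σ·√(−2 ln 0.33) = 1.049 × 1.489 = 1.562 m.
Width = 2Δx = 3.12 m.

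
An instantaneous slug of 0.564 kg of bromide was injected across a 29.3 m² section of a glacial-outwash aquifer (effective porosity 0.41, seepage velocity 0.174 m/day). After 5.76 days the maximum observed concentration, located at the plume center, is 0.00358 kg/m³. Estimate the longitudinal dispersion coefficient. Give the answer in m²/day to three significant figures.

2.38 m²/day

At the plume center C_max = M/(n_e·A·√(4πDt)), so D = M²/(4πt·(n_e·A·C_max)²).
n_e·A·C_max = 0.41 × 29.3 × 0.00358 = 0.04301 kg/m.
D = 0.564²/(4π × 5.76 × 0.04301²) = 2.38 m²/day.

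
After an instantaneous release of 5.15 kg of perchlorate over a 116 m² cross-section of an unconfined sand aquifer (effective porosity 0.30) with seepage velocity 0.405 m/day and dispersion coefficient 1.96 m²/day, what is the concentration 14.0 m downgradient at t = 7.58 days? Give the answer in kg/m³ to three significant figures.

For an instantaneous plane source, C(x,t) = M/(n_e·A·√(4πDt)) · exp(−(x−vt)²/(4Dt)), with n_e·A the pore (flow) area.
Plume center vt = 0.405 × 7.58 = 3.0699 m, so the well at 14.0 m is 10.9301 m downgradient of the peak.
√(4πDt) = 13.66 m, giving peak height M/(n_e·A·√(4πDt)) = 5.15/(0.30 × 116 × 13.66) = 0.01083 kg/m³.
(x−vt)²/(4Dt) = (10.9301)²/(4 × 1.96 × 7.58) = 2.010; exp(−2.010) = 0.1340.
C = 0.01083 × 0.1340 = 0.00145 kg/m³.

0.00145 kg/m³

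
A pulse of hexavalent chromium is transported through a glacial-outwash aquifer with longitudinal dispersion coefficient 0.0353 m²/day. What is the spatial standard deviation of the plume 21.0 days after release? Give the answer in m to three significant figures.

Dispersive spreading gives a Gaussian with σ² = 2Dt; advection only shifts the center.
σ = √(2 × 0.0353 × 21.0) = 1.22 m.

1.22 m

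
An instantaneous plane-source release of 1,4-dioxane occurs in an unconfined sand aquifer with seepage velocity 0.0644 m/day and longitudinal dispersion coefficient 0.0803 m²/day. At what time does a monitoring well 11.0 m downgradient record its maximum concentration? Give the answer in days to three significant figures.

For the 1D instantaneous-source solution, setting ∂C/∂t = 0 at fixed x gives v²t² + 2Dt − x² = 0, so t = (√(D² + v²x²) − D)/v².
√(D² + v²x²) = √(0.0803² + 0.0644² × 11.0²) = 0.7129; v² = 0.00414736.
t = (0.7129 − 0.0803)/0.00414736 = 153 days (vs. the pure-advection estimate x/v = 171 d).

153 days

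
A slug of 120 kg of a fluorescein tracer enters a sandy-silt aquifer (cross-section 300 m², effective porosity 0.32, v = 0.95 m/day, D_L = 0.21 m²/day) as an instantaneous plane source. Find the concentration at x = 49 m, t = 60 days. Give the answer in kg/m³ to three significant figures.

0.0279 kg/m³

For an instantaneous plane source, C(x,t) = M/(n_e·A·√(4πDt)) · exp(−(x−vt)²/(4Dt)), with n_e·A the pore (flow) area.
Plume center vt = 0.95 × 60 = 57 m, so the well at 49 m is 8 m upgradient of the peak.
√(4πDt) = 12.58 m, giving peak height M/(n_e·A·√(4πDt)) = 120/(0.32 × 300 × 12.58) = 0.09936 kg/m³.
(x−vt)²/(4Dt) = (-8)²/(4 × 0.21 × 60) = 1.270; exp(−1.270) = 0.2808.
C = 0.09936 × 0.2808 = 0.0279 kg/m³.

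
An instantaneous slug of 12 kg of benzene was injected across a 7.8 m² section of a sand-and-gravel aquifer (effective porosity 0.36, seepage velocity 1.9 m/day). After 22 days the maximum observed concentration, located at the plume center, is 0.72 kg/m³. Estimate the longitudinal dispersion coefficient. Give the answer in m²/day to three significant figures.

0.127 m²/day

At the plume center C_max = M/(n_e·A·√(4πDt)), so D = M²/(4πt·(n_e·A·C_max)²).
n_e·A·C_max = 0.36 × 7.8 × 0.72 = 2.022 kg/m.
D = 12²/(4π × 22 × 2.022²) = 0.127 m²/day.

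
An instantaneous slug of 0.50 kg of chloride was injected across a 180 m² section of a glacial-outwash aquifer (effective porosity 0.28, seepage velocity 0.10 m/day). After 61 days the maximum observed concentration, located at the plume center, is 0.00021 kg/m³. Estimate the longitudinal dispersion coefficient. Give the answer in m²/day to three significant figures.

At the plume center C_max = M/(n_e·A·√(4πDt)), so D = M²/(4πt·(n_e·A·C_max)²).
n_e·A·C_max = 0.28 × 180 × 0.00021 = 0.01058 kg/m.
D = 0.50²/(4π × 61 × 0.01058²) = 2.91 m²/day.

2.91 m²/day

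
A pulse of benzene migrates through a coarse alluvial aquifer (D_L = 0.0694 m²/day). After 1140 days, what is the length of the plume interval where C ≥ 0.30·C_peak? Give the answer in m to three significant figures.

The plume is Gaussian with σ = √(2Dt) = √(2 × 0.0694 × 1140) = 12.58 m.
C/C_peak = exp(−Δx²/(2σ²)) = 0.30 ⇒ Δx = σ·√(−2 ln 0.30) = 12.58 × 1.552 = 19.52 m.
Width = 2Δx = 39.0 m.

39.0 m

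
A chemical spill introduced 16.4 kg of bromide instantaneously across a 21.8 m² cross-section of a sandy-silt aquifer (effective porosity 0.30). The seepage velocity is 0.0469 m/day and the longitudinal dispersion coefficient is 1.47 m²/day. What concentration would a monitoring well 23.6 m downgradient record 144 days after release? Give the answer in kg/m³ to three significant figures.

For an instantaneous plane source, C(x,t) = M/(n_e·A·√(4πDt)) · exp(−(x−vt)²/(4Dt)), with n_e·A the pore (flow) area.
Plume center vt = 0.0469 × 144 = 6.7536 m, so the well at 23.6 m is 16.8464 m downgradient of the peak.
√(4πDt) = 51.58 m, giving peak height M/(n_e·A·√(4πDt)) = 16.4/(0.30 × 21.8 × 51.58) = 0.04862 kg/m³.
(x−vt)²/(4Dt) = (16.8464)²/(4 × 1.47 × 144) = 0.3352; exp(−0.3352) = 0.7152.
C = 0.04862 × 0.7152 = 0.0348 kg/m³.

0.0348 kg/m³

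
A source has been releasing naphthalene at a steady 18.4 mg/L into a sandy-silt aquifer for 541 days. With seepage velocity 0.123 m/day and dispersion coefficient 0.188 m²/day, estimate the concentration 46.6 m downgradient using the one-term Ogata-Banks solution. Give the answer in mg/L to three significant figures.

16.9 mg/L

For a continuous step input, C/C₀ ≈ ½·erfc((x−vt)/(2√(Dt))).
vt = 0.123 × 541 = 66.543 m and 2√(Dt) = 2√(0.188 × 541) = 20.17 m.
Argument (x−vt)/(2√(Dt)) = (46.6 − 66.543)/20.17 = -0.9887; ½·erfc(-0.9887) = 0.9190.
C = 18.4 × 0.9190 = 16.9 mg/L.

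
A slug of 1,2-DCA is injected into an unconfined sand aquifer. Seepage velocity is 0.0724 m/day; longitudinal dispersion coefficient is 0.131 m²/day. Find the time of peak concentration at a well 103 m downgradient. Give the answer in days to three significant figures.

For the 1D instantaneous-source solution, setting ∂C/∂t = 0 at fixed x gives v²t² + 2Dt − x² = 0, so t = (√(D² + v²x²) − D)/v².
√(D² + v²x²) = √(0.131² + 0.0724² × 103²) = 7.458; v² = 0.00524176.
t = (7.458 − 0.131)/0.00524176 = 1400 days (vs. the pure-advection estimate x/v = 1420 d).

1400 days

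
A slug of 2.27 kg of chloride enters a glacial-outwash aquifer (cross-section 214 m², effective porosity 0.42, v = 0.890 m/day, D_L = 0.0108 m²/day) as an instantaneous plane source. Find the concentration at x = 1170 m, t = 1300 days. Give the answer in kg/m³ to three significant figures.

9.38e-05 kg/m³

For an instantaneous plane source, C(x,t) = M/(n_e·A·√(4πDt)) · exp(−(x−vt)²/(4Dt)), with n_e·A the pore (flow) area.
Plume center vt = 0.890 × 1300 = 1157 m, so the well at 1170 m is 13 m downgradient of the peak.
√(4πDt) = 13.28 m, giving peak height M/(n_e·A·√(4πDt)) = 2.27/(0.42 × 214 × 13.28) = 0.001902 kg/m³.
(x−vt)²/(4Dt) = (13)²/(4 × 0.0108 × 1300) = 3.009; exp(−3.009) = 0.04934.
C = 0.001902 × 0.04934 = 9.38e-05 kg/m³.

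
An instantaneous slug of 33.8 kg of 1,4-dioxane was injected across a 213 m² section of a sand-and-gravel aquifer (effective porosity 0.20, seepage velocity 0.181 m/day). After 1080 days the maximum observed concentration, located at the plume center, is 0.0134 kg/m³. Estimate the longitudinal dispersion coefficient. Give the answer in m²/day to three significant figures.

0.258 m²/day

At the plume center C_max = M/(n_e·A·√(4πDt)), so D = M²/(4πt·(n_e·A·C_max)²).
n_e·A·C_max = 0.20 × 213 × 0.0134 = 0.5708 kg/m.
D = 33.8²/(4π × 1080 × 0.5708²) = 0.258 m²/day.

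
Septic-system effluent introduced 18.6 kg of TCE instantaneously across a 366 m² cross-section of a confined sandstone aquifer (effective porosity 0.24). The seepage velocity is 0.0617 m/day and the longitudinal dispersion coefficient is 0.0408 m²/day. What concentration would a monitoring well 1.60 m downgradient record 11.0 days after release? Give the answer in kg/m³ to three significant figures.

For an instantaneous plane source, C(x,t) = M/(n_e·A·√(4πDt)) · exp(−(x−vt)²/(4Dt)), with n_e·A the pore (flow) area.
Plume center vt = 0.0617 × 11.0 = 0.6787 m, so the well at 1.60 m is 0.9213 m downgradient of the peak.
√(4πDt) = 2.375 m, giving peak height M/(n_e·A·√(4πDt)) = 18.6/(0.24 × 366 × 2.375) = 0.08916 kg/m³.
(x−vt)²/(4Dt) = (0.9213)²/(4 × 0.0408 × 11.0) = 0.4728; exp(−0.4728) = 0.6233.
C = 0.08916 × 0.6233 = 0.0556 kg/m³.

0.0556 kg/m³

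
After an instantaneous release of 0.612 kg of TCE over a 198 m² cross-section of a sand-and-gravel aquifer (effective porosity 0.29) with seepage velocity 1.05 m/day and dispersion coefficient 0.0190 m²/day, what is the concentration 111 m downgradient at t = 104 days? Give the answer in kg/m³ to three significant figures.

For an instantaneous plane source, C(x,t) = M/(n_e·A·√(4πDt)) · exp(−(x−vt)²/(4Dt)), with n_e·A the pore (flow) area.
Plume center vt = 1.05 × 104 = 109.2 m, so the well at 111 m is 1.8 m downgradient of the peak.
√(4πDt) = 4.983 m, giving peak height M/(n_e·A·√(4πDt)) = 0.612/(0.29 × 198 × 4.983) = 0.002139 kg/m³.
(x−vt)²/(4Dt) = (1.8)²/(4 × 0.0190 × 104) = 0.4099; exp(−0.4099) = 0.6637.
C = 0.002139 × 0.6637 = 0.00142 kg/m³.

0.00142 kg/m³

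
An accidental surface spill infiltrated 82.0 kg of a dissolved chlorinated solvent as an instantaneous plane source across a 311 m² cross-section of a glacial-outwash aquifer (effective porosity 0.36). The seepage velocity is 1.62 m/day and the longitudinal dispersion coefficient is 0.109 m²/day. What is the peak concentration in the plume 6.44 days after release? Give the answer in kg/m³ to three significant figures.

0.247 kg/m³

The peak of an instantaneous 1D plume sits at x = vt; there the Gaussian factor is 1 and C_max = M/(n_e·A·√(4πDt)), where n_e·A is the pore area the mass is dissolved in.
√(4πDt) = √(4π × 0.109 × 6.44) = 2.970 m, so C_max = 82.0/(0.36 × 311 × 2.970) = 0.247 kg/m³.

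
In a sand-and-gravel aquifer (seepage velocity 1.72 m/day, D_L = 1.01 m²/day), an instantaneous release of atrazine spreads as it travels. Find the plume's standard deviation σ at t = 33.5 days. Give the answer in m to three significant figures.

8.23 m

Dispersive spreading gives a Gaussian with σ² = 2Dt; advection only shifts the center.
σ = √(2 × 1.01 × 33.5) = 8.23 m.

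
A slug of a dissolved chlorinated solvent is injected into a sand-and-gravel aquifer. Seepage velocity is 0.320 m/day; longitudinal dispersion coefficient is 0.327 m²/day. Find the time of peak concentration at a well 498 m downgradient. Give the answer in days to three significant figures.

For the 1D instantaneous-source solution, setting ∂C/∂t = 0 at fixed x gives v²t² + 2Dt − x² = 0, so t = (√(D² + v²x²) − D)/v².
√(D² + v²x²) = √(0.327² + 0.320² × 498²) = 159.4; v² = 0.1024.
t = (159.4 − 0.327)/0.1024 = 1550 days (vs. the pure-advection estimate x/v = 1560 d).

1550 days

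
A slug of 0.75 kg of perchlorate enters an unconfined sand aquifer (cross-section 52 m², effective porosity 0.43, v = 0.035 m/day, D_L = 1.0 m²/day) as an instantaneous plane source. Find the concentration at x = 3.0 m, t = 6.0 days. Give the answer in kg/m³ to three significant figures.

For an instantaneous plane source, C(x,t) = M/(n_e·A·√(4πDt)) · exp(−(x−vt)²/(4Dt)), with n_e·A the pore (flow) area.
Plume center vt = 0.035 × 6.0 = 0.21 m, so the well at 3.0 m is 2.79 m downgradient of the peak.
√(4πDt) = 8.683 m, giving peak height M/(n_e·A·√(4πDt)) = 0.75/(0.43 × 52 × 8.683) = 0.003863 kg/m³.
(x−vt)²/(4Dt) = (2.79)²/(4 × 1.0 × 6.0) = 0.3243; exp(−0.3243) = 0.7230.
C = 0.003863 × 0.7230 = 0.00279 kg/m³.

0.00279 kg/m³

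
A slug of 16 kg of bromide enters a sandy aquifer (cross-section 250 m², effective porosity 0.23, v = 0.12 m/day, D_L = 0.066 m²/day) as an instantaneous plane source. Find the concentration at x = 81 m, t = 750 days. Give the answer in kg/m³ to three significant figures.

0.00741 kg/m³

For an instantaneous plane source, C(x,t) = M/(n_e·A·√(4πDt)) · exp(−(x−vt)²/(4Dt)), with n_e·A the pore (flow) area.
Plume center vt = 0.12 × 750 = 90 m, so the well at 81 m is 9 m upgradient of the peak.
√(4πDt) = 24.94 m, giving peak height M/(n_e·A·√(4πDt)) = 16/(0.23 × 250 × 24.94) = 0.01116 kg/m³.
(x−vt)²/(4Dt) = (-9)²/(4 × 0.066 × 750) = 0.4091; exp(−0.4091) = 0.6642.
C = 0.01116 × 0.6642 = 0.00741 kg/m³.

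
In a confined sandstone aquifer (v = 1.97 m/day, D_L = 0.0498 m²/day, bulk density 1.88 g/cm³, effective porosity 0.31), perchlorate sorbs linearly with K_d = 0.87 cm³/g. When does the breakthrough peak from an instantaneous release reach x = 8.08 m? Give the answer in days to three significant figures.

25.7 days

Retardation factor R = 1 + ρ_b·K_d/n = 1 + 1.88 × 0.87/0.31 = 6.276.
Sorption retards both mechanisms: v_R = v/R = 0.3139 m/day, D_R = D/R = 0.007935 m²/day.
Peak time from v_R²t² + 2D_R t − x² = 0: t = (√(D_R² + v_R²x²) − D_R)/v_R².
√(D_R² + v_R²x²) = √(0.007935² + 0.3139² × 8.08²) = 2.536; v_R² = 0.09853.
t = (2.536 − 0.007935)/0.09853 = 25.7 days.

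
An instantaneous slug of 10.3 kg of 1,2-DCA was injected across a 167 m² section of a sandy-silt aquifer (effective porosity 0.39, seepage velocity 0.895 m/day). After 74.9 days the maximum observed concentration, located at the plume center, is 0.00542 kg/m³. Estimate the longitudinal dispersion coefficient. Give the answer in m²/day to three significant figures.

0.905 m²/day

At the plume center C_max = M/(n_e·A·√(4πDt)), so D = M²/(4πt·(n_e·A·C_max)²).
n_e·A·C_max = 0.39 × 167 × 0.00542 = 0.3530 kg/m.
D = 10.3²/(4π × 74.9 × 0.3530²) = 0.905 m²/day.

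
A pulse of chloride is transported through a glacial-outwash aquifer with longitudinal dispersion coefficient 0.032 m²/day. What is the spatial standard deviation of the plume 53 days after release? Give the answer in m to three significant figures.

1.84 m

Dispersive spreading gives a Gaussian with σ² = 2Dt; advection only shifts the center.
σ = √(2 × 0.032 × 53) = 1.84 m.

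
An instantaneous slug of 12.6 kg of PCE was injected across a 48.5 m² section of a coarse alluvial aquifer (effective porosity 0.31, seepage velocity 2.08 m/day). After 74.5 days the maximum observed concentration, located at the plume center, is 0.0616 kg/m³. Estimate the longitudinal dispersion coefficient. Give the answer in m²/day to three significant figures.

0.198 m²/day

At the plume center C_max = M/(n_e·A·√(4πDt)), so D = M²/(4πt·(n_e·A·C_max)²).
n_e·A·C_max = 0.31 × 48.5 × 0.0616 = 0.9262 kg/m.
D = 12.6²/(4π × 74.5 × 0.9262²) = 0.198 m²/day.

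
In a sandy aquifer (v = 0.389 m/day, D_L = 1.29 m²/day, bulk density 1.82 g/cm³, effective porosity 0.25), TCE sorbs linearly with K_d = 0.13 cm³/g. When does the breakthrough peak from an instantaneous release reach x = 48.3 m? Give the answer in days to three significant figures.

Retardation factor R = 1 + ρ_b·K_d/n = 1 + 1.82 × 0.13/0.25 = 1.946.
Sorption retards both mechanisms: v_R = v/R = 0.1999 m/day, D_R = D/R = 0.6629 m²/day.
Peak time from v_R²t² + 2D_R t − x² = 0: t = (√(D_R² + v_R²x²) − D_R)/v_R².
√(D_R² + v_R²x²) = √(0.6629² + 0.1999² × 48.3²) = 9.678; v_R² = 0.03996.
t = (9.678 − 0.6629)/0.03996 = 226 days.

226 days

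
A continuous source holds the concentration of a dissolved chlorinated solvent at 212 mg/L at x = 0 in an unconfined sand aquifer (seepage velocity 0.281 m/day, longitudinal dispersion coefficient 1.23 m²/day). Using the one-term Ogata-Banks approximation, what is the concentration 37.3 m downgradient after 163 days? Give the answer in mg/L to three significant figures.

141 mg/L

For a continuous step input, C/C₀ ≈ ½·erfc((x−vt)/(2√(Dt))).
vt = 0.281 × 163 = 45.803 m and 2√(Dt) = 2√(1.23 × 163) = 28.32 m.
Argument (x−vt)/(2√(Dt)) = (37.3 − 45.803)/28.32 = -0.3002; ½·erfc(-0.3002) = 0.6644.
C = 212 × 0.6644 = 141 mg/L.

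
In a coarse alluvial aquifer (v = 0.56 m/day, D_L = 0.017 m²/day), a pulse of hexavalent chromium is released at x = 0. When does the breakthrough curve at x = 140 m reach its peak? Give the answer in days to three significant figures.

250 days

For the 1D instantaneous-source solution, setting ∂C/∂t = 0 at fixed x gives v²t² + 2Dt − x² = 0, so t = (√(D² + v²x²) − D)/v².
√(D² + v²x²) = √(0.017² + 0.56² × 140²) = 78.40; v² = 0.3136.
t = (78.40 − 0.017)/0.3136 = 250 days (vs. the pure-advection estimate x/v = 250 d).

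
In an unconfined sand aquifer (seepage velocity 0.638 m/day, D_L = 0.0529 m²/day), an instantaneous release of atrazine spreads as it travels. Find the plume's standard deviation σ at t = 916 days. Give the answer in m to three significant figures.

Dispersive spreading gives a Gaussian with σ² = 2Dt; advection only shifts the center.
σ = √(2 × 0.0529 × 916) = 9.84 m.

9.84 m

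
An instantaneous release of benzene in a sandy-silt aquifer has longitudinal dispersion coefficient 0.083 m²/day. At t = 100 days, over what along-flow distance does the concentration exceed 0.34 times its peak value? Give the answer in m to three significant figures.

12.0 m

The plume is Gaussian with σ = √(2Dt) = √(2 × 0.083 × 100) = 4.074 m.
C/C_peak = exp(−Δx²/(2σ²)) = 0.34 ⇒ Δx = σ·√(−2 ln 0.34) = 4.074 × 1.469 = 5.985 m.
Width = 2Δx = 12.0 m.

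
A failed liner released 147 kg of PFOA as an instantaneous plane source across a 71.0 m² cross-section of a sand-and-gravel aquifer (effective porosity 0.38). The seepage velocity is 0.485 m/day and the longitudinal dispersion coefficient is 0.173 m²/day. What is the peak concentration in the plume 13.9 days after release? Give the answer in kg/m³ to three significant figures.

The peak of an instantaneous 1D plume sits at x = vt; there the Gaussian factor is 1 and C_max = M/(n_e·A·√(4πDt)), where n_e·A is the pore area the mass is dissolved in.
√(4πDt) = √(4π × 0.173 × 13.9) = 5.497 m, so C_max = 147/(0.38 × 71.0 × 5.497) = 0.991 kg/m³.

0.991 kg/m³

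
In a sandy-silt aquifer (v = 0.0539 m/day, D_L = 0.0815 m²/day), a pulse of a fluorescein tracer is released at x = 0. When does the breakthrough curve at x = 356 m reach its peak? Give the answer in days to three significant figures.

6580 days

For the 1D instantaneous-source solution, setting ∂C/∂t = 0 at fixed x gives v²t² + 2Dt − x² = 0, so t = (√(D² + v²x²) − D)/v².
√(D² + v²x²) = √(0.0815² + 0.0539² × 356²) = 19.19; v² = 0.00290521.
t = (19.19 − 0.0815)/0.00290521 = 6580 days (vs. the pure-advection estimate x/v = 6600 d).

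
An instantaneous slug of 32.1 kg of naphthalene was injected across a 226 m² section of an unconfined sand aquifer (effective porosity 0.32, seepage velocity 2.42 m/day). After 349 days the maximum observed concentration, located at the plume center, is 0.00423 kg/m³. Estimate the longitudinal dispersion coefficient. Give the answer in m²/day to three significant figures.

2.51 m²/day

At the plume center C_max = M/(n_e·A·√(4πDt)), so D = M²/(4πt·(n_e·A·C_max)²).
n_e·A·C_max = 0.32 × 226 × 0.00423 = 0.3059 kg/m.
D = 32.1²/(4π × 349 × 0.3059²) = 2.51 m²/day.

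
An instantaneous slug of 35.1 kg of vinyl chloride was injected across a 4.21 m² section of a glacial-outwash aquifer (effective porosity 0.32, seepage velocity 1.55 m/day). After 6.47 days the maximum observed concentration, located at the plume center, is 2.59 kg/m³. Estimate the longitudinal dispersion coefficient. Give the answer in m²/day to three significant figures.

At the plume center C_max = M/(n_e·A·√(4πDt)), so D = M²/(4πt·(n_e·A·C_max)²).
n_e·A·C_max = 0.32 × 4.21 × 2.59 = 3.489 kg/m.
D = 35.1²/(4π × 6.47 × 3.489²) = 1.24 m²/day.

1.24 m²/day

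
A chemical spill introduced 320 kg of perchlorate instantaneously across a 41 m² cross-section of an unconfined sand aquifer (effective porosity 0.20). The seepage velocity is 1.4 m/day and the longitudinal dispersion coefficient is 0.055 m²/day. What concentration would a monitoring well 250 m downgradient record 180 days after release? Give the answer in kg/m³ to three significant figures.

3.16 kg/m³

For an instantaneous plane source, C(x,t) = M/(n_e·A·√(4πDt)) · exp(−(x−vt)²/(4Dt)), with n_e·A the pore (flow) area.
Plume center vt = 1.4 × 180 = 252 m, so the well at 250 m is 2 m upgradient of the peak.
√(4πDt) = 11.15 m, giving peak height M/(n_e·A·√(4πDt)) = 320/(0.20 × 41 × 11.15) = 3.500 kg/m³.
(x−vt)²/(4Dt) = (-2)²/(4 × 0.055 × 180) = 0.1010; exp(−0.1010) = 0.9039.
C = 3.500 × 0.9039 = 3.16 kg/m³.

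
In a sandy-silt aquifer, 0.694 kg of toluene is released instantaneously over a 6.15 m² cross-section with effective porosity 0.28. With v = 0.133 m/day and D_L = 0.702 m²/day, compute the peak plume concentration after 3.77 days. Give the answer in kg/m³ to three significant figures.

0.0699 kg/m³

The peak of an instantaneous 1D plume sits at x = vt; there the Gaussian factor is 1 and C_max = M/(n_e·A·√(4πDt)), where n_e·A is the pore area the mass is dissolved in.
√(4πDt) = √(4π × 0.702 × 3.77) = 5.767 m, so C_max = 0.694/(0.28 × 6.15 × 5.767) = 0.0699 kg/m³.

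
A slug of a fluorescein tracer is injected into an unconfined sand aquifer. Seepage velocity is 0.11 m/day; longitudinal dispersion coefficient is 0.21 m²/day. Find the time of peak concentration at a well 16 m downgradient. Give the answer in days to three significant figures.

129 days

For the 1D instantaneous-source solution, setting ∂C/∂t = 0 at fixed x gives v²t² + 2Dt − x² = 0, so t = (√(D² + v²x²) − D)/v².
√(D² + v²x²) = √(0.21² + 0.11² × 16²) = 1.772; v² = 0.0121.
t = (1.772 − 0.21)/0.0121 = 129 days (vs. the pure-advection estimate x/v = 145 d).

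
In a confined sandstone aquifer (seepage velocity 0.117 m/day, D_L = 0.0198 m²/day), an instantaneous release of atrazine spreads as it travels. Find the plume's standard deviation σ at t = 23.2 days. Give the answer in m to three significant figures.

0.958 m

Dispersive spreading gives a Gaussian with σ² = 2Dt; advection only shifts the center.
σ = √(2 × 0.0198 × 23.2) = 0.958 m.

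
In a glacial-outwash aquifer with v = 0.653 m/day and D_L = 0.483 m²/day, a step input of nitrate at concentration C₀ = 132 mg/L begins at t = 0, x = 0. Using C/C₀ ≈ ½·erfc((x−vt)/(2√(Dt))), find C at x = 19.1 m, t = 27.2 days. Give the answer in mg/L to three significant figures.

52.4 mg/L

For a continuous step input, C/C₀ ≈ ½·erfc((x−vt)/(2√(Dt))).
vt = 0.653 × 27.2 = 17.7616 m and 2√(Dt) = 2√(0.483 × 27.2) = 7.249 m.
Argument (x−vt)/(2√(Dt)) = (19.1 − 17.7616)/7.249 = 0.1846; ½·erfc(0.1846) = 0.3970.
C = 132 × 0.3970 = 52.4 mg/L.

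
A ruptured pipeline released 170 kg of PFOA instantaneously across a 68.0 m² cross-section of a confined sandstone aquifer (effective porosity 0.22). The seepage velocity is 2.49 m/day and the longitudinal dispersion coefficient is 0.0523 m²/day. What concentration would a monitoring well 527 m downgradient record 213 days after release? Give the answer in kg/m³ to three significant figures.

0.744 kg/m³

For an instantaneous plane source, C(x,t) = M/(n_e·A·√(4πDt)) · exp(−(x−vt)²/(4Dt)), with n_e·A the pore (flow) area.
Plume center vt = 2.49 × 213 = 530.37 m, so the well at 527 m is 3.37 m upgradient of the peak.
√(4πDt) = 11.83 m, giving peak height M/(n_e·A·√(4πDt)) = 170/(0.22 × 68.0 × 11.83) = 0.9606 kg/m³.
(x−vt)²/(4Dt) = (-3.37)²/(4 × 0.0523 × 213) = 0.2549; exp(−0.2549) = 0.7750.
C = 0.9606 × 0.7750 = 0.744 kg/m³.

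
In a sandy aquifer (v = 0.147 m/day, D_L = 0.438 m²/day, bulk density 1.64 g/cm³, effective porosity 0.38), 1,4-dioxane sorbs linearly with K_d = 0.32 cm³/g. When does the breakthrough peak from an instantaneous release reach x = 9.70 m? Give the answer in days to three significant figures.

116 days

Retardation factor R = 1 + ρ_b·K_d/n = 1 + 1.64 × 0.32/0.38 = 2.381.
Sorption retards both mechanisms: v_R = v/R = 0.06174 m/day, D_R = D/R = 0.1840 m²/day.
Peak time from v_R²t² + 2D_R t − x² = 0: t = (√(D_R² + v_R²x²) − D_R)/v_R².
√(D_R² + v_R²x²) = √(0.1840² + 0.06174² × 9.70²) = 0.6265; v_R² = 0.003812.
t = (0.6265 − 0.1840)/0.003812 = 116 days.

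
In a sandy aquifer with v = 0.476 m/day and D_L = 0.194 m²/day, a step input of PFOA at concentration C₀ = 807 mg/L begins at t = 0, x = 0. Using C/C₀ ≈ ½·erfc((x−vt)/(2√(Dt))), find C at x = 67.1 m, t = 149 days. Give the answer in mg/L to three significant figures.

559 mg/L

For a continuous step input, C/C₀ ≈ ½·erfc((x−vt)/(2√(Dt))).
vt = 0.476 × 149 = 70.924 m and 2√(Dt) = 2√(0.194 × 149) = 10.75 m.
Argument (x−vt)/(2√(Dt)) = (67.1 − 70.924)/10.75 = -0.3557; ½·erfc(-0.3557) = 0.6925.
C = 807 × 0.6925 = 559 mg/L.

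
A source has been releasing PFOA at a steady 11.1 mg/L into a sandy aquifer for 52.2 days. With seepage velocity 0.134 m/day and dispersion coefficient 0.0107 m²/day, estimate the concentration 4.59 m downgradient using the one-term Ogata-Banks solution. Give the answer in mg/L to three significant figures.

For a continuous step input, C/C₀ ≈ ½·erfc((x−vt)/(2√(Dt))).
vt = 0.134 × 52.2 = 6.9948 m and 2√(Dt) = 2√(0.0107 × 52.2) = 1.495 m.
Argument (x−vt)/(2√(Dt)) = (4.59 − 6.9948)/1.495 = -1.609; ½·erfc(-1.609) = 0.9886.
C = 11.1 × 0.9886 = 11.0 mg/L.

11.0 mg/L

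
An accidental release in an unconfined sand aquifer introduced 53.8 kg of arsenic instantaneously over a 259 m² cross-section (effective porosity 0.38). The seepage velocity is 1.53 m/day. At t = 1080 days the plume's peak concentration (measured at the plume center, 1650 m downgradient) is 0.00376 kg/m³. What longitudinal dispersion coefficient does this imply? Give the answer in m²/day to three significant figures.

1.56 m²/day

At the plume center C_max = M/(n_e·A·√(4πDt)), so D = M²/(4πt·(n_e·A·C_max)²).
n_e·A·C_max = 0.38 × 259 × 0.00376 = 0.3701 kg/m.
D = 53.8²/(4π × 1080 × 0.3701²) = 1.56 m²/day.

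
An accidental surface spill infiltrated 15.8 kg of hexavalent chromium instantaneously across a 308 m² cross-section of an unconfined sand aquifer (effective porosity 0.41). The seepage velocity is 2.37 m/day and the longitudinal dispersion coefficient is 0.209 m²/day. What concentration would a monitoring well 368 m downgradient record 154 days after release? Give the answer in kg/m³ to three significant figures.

For an instantaneous plane source, C(x,t) = M/(n_e·A·√(4πDt)) · exp(−(x−vt)²/(4Dt)), with n_e·A the pore (flow) area.
Plume center vt = 2.37 × 154 = 364.98 m, so the well at 368 m is 3.02 m downgradient of the peak.
√(4πDt) = 20.11 m, giving peak height M/(n_e·A·√(4πDt)) = 15.8/(0.41 × 308 × 20.11) = 0.006222 kg/m³.
(x−vt)²/(4Dt) = (3.02)²/(4 × 0.209 × 154) = 0.07084; exp(−0.07084) = 0.9316.
C = 0.006222 × 0.9316 = 0.00580 kg/m³.

0.00580 kg/m³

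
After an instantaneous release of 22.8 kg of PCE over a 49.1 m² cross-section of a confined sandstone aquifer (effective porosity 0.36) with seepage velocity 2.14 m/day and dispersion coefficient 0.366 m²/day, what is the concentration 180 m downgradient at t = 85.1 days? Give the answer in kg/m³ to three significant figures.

For an instantaneous plane source, C(x,t) = M/(n_e·A·√(4πDt)) · exp(−(x−vt)²/(4Dt)), with n_e·A the pore (flow) area.
Plume center vt = 2.14 × 85.1 = 182.114 m, so the well at 180 m is 2.114 m upgradient of the peak.
√(4πDt) = 19.78 m, giving peak height M/(n_e·A·√(4πDt)) = 22.8/(0.36 × 49.1 × 19.78) = 0.06521 kg/m³.
(x−vt)²/(4Dt) = (-2.114)²/(4 × 0.366 × 85.1) = 0.03587; exp(−0.03587) = 0.9648.
C = 0.06521 × 0.9648 = 0.0629 kg/m³.

0.0629 kg/m³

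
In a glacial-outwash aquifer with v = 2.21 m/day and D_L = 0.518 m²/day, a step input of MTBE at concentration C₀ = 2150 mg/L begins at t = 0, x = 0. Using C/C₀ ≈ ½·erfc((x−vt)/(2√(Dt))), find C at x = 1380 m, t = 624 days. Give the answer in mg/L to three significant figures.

1040 mg/L

For a continuous step input, C/C₀ ≈ ½·erfc((x−vt)/(2√(Dt))).
vt = 2.21 × 624 = 1379.04 m and 2√(Dt) = 2√(0.518 × 624) = 35.96 m.
Argument (x−vt)/(2√(Dt)) = (1380 − 1379.04)/35.96 = 0.02670; ½·erfc(0.02670) = 0.4849.
C = 2150 × 0.4849 = 1040 mg/L.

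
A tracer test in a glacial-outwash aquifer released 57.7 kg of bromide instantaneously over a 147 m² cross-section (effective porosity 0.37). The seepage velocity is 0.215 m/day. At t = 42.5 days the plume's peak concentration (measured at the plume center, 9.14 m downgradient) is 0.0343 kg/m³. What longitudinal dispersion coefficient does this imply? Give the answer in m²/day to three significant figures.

At the plume center C_max = M/(n_e·A·√(4πDt)), so D = M²/(4πt·(n_e·A·C_max)²).
n_e·A·C_max = 0.37 × 147 × 0.0343 = 1.866 kg/m.
D = 57.7²/(4π × 42.5 × 1.866²) = 1.79 m²/day.

1.79 m²/day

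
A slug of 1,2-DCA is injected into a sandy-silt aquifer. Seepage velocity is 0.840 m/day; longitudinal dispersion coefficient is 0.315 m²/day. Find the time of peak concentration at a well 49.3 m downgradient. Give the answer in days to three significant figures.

For the 1D instantaneous-source solution, setting ∂C/∂t = 0 at fixed x gives v²t² + 2Dt − x² = 0, so t = (√(D² + v²x²) − D)/v².
√(D² + v²x²) = √(0.315² + 0.840² × 49.3²) = 41.41; v² = 0.7056.
t = (41.41 − 0.315)/0.7056 = 58.2 days (vs. the pure-advection estimate x/v = 58.7 d).

58.2 days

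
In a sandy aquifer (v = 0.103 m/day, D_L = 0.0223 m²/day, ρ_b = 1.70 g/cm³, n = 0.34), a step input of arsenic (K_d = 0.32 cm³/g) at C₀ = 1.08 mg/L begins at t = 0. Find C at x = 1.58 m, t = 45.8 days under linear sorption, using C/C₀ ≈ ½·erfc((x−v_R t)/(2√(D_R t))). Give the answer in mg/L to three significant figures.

0.653 mg/L

Retardation factor R = 1 + ρ_b·K_d/n = 1 + 1.70 × 0.32/0.34 = 2.600.
Sorption retards both mechanisms: v_R = v/R = 0.03962 m/day, D_R = D/R = 0.008577 m²/day.
v_R·t = 0.03962 × 45.8 = 1.814596 m; 2√(D_R t) = 1.254 m; argument = (1.58 − 1.814596)/1.254 = -0.1871.
C = C₀ × ½·erfc(-0.1871) = 1.08 × 0.6043 = 0.653 mg/L.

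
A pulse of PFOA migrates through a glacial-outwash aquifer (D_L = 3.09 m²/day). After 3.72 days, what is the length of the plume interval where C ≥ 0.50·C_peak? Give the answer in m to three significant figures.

The plume is Gaussian with σ = √(2Dt) = √(2 × 3.09 × 3.72) = 4.795 m.
C/C_peak = exp(−Δx²/(2σ²)) = 0.50 ⇒ Δx = σ·√(−2 ln 0.50) = 4.795 × 1.177 = 5.644 m.
Width = 2Δx = 11.3 m.

11.3 m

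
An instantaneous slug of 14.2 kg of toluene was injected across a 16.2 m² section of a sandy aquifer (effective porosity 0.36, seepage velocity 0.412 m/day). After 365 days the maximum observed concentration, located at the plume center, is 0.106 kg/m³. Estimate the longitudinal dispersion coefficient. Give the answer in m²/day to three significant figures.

0.115 m²/day

At the plume center C_max = M/(n_e·A·√(4πDt)), so D = M²/(4πt·(n_e·A·C_max)²).
n_e·A·C_max = 0.36 × 16.2 × 0.106 = 0.6182 kg/m.
D = 14.2²/(4π × 365 × 0.6182²) = 0.115 m²/day.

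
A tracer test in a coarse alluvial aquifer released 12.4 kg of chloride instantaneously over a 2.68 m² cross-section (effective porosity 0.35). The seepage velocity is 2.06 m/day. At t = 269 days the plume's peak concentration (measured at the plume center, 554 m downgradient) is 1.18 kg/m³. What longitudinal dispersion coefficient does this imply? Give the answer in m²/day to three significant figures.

0.0371 m²/day

At the plume center C_max = M/(n_e·A·√(4πDt)), so D = M²/(4πt·(n_e·A·C_max)²).
n_e·A·C_max = 0.35 × 2.68 × 1.18 = 1.107 kg/m.
D = 12.4²/(4π × 269 × 1.107²) = 0.0371 m²/day.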